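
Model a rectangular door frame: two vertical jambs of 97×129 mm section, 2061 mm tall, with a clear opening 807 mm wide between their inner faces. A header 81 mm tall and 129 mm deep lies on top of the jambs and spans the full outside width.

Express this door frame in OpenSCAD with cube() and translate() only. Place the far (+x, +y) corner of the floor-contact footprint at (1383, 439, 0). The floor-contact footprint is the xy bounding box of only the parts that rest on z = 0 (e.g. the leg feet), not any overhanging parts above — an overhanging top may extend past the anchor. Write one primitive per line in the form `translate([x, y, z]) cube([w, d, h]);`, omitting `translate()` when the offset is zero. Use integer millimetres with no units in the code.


translate([382, 310, 0]) cube([97, 129, 2061]);
translate([1286, 310, 0]) cube([97, 129, 2061]);
translate([382, 310, 2061]) cube([1001, 129, 81]);


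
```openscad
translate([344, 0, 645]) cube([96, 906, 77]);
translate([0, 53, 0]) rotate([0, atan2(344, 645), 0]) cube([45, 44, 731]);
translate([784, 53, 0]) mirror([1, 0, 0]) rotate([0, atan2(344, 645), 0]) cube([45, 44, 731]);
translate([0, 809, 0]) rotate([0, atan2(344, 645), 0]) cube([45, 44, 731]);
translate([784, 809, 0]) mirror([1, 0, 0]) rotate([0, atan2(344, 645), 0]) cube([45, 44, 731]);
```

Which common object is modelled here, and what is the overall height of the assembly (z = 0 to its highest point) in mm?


A sawhorse. The overall height is 722 mm.

A beam across two mirrored pairs of raked legs — a sawhorse. The beam's underside is at z = 645 (matching the legs' vertical rise in atan2(344, 645)) and the beam is 77 mm tall, so its top is at 645 + 77 = 722 mm. The raked legs top out at the beam's underside, so that is the highest point.


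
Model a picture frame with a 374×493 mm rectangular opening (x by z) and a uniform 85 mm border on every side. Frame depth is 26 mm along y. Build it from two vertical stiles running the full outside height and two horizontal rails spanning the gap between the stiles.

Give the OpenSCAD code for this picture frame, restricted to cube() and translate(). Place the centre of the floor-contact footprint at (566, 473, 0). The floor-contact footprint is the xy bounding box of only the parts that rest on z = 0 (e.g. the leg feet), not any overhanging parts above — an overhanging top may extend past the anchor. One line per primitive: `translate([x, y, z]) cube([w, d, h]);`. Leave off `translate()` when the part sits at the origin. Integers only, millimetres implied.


translate([294, 460, 0]) cube([85, 26, 663]);
translate([753, 460, 0]) cube([85, 26, 663]);
translate([379, 460, 0]) cube([374, 26, 85]);
translate([379, 460, 578]) cube([374, 26, 85]);


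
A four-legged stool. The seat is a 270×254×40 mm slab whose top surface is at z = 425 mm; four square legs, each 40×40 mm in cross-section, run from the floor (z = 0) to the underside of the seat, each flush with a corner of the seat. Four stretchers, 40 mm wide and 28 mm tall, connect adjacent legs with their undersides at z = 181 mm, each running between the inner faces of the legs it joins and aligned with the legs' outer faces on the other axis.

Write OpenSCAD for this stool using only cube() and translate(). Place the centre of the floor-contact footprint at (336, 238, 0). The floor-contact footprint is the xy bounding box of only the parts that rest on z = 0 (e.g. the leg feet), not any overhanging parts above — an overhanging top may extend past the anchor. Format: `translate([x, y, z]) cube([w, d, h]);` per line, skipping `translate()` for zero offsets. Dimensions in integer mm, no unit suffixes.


// leg_h = 425 - 40 = 385
// stretcher span = 270 - 2*40 = 190
translate([201, 111, 385]) cube([270, 254, 40]);
translate([201, 111, 0]) cube([40, 40, 385]);
translate([431, 111, 0]) cube([40, 40, 385]);
translate([201, 325, 0]) cube([40, 40, 385]);
translate([431, 325, 0]) cube([40, 40, 385]);
translate([241, 111, 181]) cube([190, 40, 28]);
translate([241, 325, 181]) cube([190, 40, 28]);
translate([201, 151, 181]) cube([40, 174, 28]);
translate([431, 151, 181]) cube([40, 174, 28]);


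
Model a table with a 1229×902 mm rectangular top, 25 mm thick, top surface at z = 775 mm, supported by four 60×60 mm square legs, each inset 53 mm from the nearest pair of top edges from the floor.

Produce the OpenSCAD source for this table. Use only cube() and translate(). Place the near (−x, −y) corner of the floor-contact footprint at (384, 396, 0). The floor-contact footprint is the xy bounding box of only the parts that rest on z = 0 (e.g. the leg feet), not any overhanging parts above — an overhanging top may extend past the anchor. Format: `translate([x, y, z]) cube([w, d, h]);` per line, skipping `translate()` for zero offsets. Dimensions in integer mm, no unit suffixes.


translate([331, 343, 750]) cube([1229, 902, 25]);
translate([384, 396, 0]) cube([60, 60, 750]);
translate([1447, 396, 0]) cube([60, 60, 750]);
translate([384, 1132, 0]) cube([60, 60, 750]);
translate([1447, 1132, 0]) cube([60, 60, 750]);


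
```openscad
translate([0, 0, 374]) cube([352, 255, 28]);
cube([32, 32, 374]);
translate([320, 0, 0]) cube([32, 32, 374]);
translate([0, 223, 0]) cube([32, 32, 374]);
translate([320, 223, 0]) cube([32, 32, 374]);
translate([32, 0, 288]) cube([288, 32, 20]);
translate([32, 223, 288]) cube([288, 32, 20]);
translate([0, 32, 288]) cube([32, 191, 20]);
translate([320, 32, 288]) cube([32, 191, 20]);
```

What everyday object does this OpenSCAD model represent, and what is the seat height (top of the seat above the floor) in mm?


A stool. The seat height is 402 mm.

A 352×255×28 slab at z = 374 on four corner posts — a stool. The seat top is 374 + 28 = 402 mm.


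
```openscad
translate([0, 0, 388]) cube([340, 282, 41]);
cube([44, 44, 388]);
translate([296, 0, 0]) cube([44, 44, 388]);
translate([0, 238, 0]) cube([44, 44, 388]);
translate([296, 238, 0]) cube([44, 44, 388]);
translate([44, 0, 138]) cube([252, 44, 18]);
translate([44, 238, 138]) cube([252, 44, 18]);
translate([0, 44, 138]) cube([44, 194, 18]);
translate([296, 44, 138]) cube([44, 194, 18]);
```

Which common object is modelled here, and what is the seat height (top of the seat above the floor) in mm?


A stool. The seat height is 429 mm.

A 340×282×41 slab at z = 388 on four corner posts — a stool. The seat top is 388 + 41 = 429 mm.


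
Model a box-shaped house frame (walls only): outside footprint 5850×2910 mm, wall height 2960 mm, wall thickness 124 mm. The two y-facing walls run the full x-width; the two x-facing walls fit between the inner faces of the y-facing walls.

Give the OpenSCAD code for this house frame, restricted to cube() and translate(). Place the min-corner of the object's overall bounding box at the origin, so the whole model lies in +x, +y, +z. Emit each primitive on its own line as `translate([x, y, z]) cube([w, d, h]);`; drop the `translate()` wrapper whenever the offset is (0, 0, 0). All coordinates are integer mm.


cube([5850, 124, 2960]);
translate([0, 2786, 0]) cube([5850, 124, 2960]);
translate([0, 124, 0]) cube([124, 2662, 2960]);
translate([5726, 124, 0]) cube([124, 2662, 2960]);


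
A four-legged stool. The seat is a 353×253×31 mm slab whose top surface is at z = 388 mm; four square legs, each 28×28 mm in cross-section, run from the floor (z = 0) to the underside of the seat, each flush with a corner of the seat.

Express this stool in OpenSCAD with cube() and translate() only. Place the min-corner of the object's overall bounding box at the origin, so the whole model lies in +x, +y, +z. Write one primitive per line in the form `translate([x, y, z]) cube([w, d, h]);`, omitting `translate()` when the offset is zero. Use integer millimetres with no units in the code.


translate([0, 0, 357]) cube([353, 253, 31]);
cube([28, 28, 357]);
translate([325, 0, 0]) cube([28, 28, 357]);
translate([0, 225, 0]) cube([28, 28, 357]);
translate([325, 225, 0]) cube([28, 28, 357]);


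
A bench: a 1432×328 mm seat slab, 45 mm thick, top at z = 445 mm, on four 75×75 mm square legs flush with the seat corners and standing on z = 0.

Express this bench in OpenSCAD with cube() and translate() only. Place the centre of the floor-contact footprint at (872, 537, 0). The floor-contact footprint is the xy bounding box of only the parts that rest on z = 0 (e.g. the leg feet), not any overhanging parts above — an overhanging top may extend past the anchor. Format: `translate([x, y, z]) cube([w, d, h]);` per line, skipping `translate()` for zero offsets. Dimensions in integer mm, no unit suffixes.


translate([156, 373, 400]) cube([1432, 328, 45]);
translate([156, 373, 0]) cube([75, 75, 400]);
translate([156, 626, 0]) cube([75, 75, 400]);
translate([1513, 373, 0]) cube([75, 75, 400]);
translate([1513, 626, 0]) cube([75, 75, 400]);


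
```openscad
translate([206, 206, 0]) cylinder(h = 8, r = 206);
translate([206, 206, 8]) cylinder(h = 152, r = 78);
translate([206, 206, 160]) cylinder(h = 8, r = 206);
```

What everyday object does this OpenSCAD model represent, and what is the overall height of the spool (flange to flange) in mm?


A spool. The overall height is 168 mm.

Three coaxial cylinders, large–small–large — a spool. Two 8 mm flanges and a 152 mm core give 8 + 152 + 8 = 168 mm.


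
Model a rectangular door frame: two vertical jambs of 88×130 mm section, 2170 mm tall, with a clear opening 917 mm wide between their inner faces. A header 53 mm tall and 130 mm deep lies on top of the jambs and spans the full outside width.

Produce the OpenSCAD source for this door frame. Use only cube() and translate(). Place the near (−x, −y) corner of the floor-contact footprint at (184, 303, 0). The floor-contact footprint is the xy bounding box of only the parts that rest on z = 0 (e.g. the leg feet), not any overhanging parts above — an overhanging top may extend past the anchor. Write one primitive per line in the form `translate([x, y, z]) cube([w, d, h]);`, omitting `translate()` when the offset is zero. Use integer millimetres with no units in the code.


translate([184, 303, 0]) cube([88, 130, 2170]);
translate([1189, 303, 0]) cube([88, 130, 2170]);
translate([184, 303, 2170]) cube([1093, 130, 53]);


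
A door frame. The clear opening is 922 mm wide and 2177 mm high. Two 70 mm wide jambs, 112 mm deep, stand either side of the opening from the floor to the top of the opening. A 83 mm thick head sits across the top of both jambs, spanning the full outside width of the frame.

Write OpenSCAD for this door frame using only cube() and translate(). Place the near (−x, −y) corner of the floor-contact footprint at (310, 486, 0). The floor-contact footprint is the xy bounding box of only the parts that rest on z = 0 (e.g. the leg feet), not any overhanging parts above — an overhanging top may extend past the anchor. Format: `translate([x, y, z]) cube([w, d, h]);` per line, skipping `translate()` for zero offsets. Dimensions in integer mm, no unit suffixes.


translate([310, 486, 0]) cube([70, 112, 2177]);
translate([1302, 486, 0]) cube([70, 112, 2177]);
translate([310, 486, 2177]) cube([1062, 112, 83]);


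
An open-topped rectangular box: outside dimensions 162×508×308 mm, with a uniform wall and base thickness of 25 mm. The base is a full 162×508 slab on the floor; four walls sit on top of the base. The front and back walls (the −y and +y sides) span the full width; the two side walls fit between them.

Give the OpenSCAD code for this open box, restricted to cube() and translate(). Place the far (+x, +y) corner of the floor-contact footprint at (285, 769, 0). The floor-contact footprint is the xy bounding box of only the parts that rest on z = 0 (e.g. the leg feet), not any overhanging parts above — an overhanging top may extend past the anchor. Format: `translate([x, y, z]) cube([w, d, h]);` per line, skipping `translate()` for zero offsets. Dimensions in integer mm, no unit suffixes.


translate([123, 261, 0]) cube([162, 508, 25]);
translate([123, 261, 25]) cube([162, 25, 283]);
translate([123, 744, 25]) cube([162, 25, 283]);
translate([123, 286, 25]) cube([25, 458, 283]);
translate([260, 286, 25]) cube([25, 458, 283]);


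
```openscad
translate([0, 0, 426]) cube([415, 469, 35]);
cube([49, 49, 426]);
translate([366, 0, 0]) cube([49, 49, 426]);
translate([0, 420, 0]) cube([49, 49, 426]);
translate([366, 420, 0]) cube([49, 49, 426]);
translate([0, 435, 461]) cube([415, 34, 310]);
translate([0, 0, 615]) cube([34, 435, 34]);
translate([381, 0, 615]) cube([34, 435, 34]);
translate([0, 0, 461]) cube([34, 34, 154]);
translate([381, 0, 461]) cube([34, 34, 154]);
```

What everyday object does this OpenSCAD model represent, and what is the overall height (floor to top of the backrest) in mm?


A chair. The overall height is 771 mm.

A slab on four corner posts with a tall panel at the back — a chair. The seat slab sits at z = 426 with thickness 35, and the 310 mm backrest starts at the seat top, so the overall height is 426 + 35 + 310 = 771 mm.


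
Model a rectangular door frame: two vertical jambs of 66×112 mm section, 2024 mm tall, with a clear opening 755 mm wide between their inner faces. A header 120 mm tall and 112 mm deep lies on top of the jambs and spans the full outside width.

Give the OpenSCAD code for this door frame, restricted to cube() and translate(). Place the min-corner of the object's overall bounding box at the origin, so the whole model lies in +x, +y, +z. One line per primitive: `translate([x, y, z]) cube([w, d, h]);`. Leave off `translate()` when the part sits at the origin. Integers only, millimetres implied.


cube([66, 112, 2024]);
translate([821, 0, 0]) cube([66, 112, 2024]);
translate([0, 0, 2024]) cube([887, 112, 120]);


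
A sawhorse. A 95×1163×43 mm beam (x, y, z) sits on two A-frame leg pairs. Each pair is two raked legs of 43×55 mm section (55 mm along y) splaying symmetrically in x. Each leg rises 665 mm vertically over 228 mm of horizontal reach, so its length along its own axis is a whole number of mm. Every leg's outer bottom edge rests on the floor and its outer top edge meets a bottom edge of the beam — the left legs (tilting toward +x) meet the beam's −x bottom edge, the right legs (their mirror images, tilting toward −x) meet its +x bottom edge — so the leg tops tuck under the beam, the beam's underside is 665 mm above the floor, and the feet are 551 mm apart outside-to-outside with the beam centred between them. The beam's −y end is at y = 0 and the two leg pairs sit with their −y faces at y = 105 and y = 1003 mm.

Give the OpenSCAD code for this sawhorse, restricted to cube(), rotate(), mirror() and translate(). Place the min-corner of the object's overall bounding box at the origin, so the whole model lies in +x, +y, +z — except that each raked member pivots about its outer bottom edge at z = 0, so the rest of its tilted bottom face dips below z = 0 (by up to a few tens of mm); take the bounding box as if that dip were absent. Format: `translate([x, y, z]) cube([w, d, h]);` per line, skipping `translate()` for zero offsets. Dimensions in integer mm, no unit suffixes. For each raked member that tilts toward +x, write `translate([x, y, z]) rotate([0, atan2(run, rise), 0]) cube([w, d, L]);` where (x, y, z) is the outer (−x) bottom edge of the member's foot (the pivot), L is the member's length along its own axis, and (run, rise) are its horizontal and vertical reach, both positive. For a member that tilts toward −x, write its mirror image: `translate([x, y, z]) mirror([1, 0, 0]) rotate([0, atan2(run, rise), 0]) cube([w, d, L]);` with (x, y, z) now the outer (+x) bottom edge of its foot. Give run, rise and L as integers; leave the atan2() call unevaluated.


translate([228, 0, 665]) cube([95, 1163, 43]);
translate([0, 105, 0]) rotate([0, atan2(228, 665), 0]) cube([43, 55, 703]);
translate([551, 105, 0]) mirror([1, 0, 0]) rotate([0, atan2(228, 665), 0]) cube([43, 55, 703]);
translate([0, 1003, 0]) rotate([0, atan2(228, 665), 0]) cube([43, 55, 703]);
translate([551, 1003, 0]) mirror([1, 0, 0]) rotate([0, atan2(228, 665), 0]) cube([43, 55, 703]);


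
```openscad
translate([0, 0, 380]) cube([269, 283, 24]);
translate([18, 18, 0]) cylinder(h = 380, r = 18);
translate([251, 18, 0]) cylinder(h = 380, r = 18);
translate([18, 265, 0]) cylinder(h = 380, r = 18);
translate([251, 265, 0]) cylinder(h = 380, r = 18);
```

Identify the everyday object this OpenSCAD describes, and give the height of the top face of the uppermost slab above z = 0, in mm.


A stool. The seat height is 404 mm.

A 269×283×24 slab at z = 380 on four corner cylinders — a stool. The seat top is 380 + 24 = 404 mm.


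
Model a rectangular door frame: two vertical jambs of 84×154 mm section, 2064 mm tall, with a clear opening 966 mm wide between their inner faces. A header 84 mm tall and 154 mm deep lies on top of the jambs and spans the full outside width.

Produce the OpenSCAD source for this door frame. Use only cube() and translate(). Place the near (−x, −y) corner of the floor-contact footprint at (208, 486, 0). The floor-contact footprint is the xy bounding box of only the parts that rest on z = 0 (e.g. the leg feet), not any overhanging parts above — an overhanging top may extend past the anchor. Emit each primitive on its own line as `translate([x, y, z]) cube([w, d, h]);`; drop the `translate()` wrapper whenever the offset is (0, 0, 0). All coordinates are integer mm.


translate([208, 486, 0]) cube([84, 154, 2064]);
translate([1258, 486, 0]) cube([84, 154, 2064]);
translate([208, 486, 2064]) cube([1134, 154, 84]);


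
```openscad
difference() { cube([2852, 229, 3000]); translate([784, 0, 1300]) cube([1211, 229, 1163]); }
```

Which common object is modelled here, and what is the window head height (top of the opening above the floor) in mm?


A wall with a window opening. The window head height is 2463 mm.

A wall with a rectangular opening subtracted — a window. Sill at z = 1300, opening 1163 mm tall, so the head is at 1300 + 1163 = 2463 mm.


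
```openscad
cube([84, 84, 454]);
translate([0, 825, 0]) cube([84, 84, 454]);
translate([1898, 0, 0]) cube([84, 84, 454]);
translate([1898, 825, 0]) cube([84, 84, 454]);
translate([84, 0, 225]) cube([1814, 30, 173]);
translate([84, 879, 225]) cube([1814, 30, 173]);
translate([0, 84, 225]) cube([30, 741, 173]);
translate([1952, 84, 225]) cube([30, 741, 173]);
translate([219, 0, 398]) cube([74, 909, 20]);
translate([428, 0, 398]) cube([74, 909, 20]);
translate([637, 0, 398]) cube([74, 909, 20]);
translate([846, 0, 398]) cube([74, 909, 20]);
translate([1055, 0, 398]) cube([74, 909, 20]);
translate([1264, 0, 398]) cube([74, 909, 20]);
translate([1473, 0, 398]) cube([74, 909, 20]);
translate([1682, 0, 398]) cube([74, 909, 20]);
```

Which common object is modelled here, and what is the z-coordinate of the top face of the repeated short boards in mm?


A bed frame. The slat-top height is 418 mm.

Four posts, four rails, and a row of slats — a bed frame. Slats sit on the rails at z = 225 + 173 = 398; with slat thickness 20, the top is 418 mm.


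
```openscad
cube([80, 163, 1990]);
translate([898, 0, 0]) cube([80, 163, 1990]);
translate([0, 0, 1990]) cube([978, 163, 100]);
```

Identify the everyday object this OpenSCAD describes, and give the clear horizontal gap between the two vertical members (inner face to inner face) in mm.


A door frame. The clear opening width is 818 mm.

Two 1990 mm tall posts with a header on top — a door frame. The left jamb is 80 mm wide at x = 0; the right jamb starts at x = 898. The clear opening is 898 − 80 = 818 mm.


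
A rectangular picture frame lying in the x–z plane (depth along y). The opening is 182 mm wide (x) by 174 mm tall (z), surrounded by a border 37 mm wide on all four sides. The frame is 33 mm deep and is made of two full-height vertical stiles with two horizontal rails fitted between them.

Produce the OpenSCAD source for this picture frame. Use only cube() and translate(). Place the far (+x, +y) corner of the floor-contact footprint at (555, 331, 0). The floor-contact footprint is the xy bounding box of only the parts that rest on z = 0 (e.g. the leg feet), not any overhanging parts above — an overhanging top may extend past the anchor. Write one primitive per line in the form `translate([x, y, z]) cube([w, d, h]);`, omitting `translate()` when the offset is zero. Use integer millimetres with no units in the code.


translate([299, 298, 0]) cube([37, 33, 248]);
translate([518, 298, 0]) cube([37, 33, 248]);
translate([336, 298, 0]) cube([182, 33, 37]);
translate([336, 298, 211]) cube([182, 33, 37]);


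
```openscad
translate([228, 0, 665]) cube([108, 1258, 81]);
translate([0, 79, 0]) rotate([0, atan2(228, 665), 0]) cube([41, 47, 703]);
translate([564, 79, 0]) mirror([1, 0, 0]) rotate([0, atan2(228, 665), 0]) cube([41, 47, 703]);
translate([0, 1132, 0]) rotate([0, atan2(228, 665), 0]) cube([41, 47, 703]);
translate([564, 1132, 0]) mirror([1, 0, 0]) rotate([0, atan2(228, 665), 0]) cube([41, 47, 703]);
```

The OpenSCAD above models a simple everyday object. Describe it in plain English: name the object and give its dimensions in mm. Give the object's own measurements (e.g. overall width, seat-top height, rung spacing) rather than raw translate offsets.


A sawhorse. A 108×1258×81 mm beam (x, y, z) sits on two A-frame leg pairs. Each pair is two raked legs of 41×47 mm section (47 mm along y) splaying symmetrically in x. Each leg rises 665 mm vertically over 228 mm of horizontal reach and is 703 mm long along its own axis. Every leg's outer bottom edge rests on the floor and its outer top edge meets a bottom edge of the beam — the left legs (tilting toward +x) meet the beam's −x bottom edge, the right legs (their mirror images, tilting toward −x) meet its +x bottom edge — so the leg tops tuck under the beam, the beam's underside is 665 mm above the floor, and the feet are 564 mm apart outside-to-outside with the beam centred between them. The two leg pairs are set in 79 mm from either end of the beam.


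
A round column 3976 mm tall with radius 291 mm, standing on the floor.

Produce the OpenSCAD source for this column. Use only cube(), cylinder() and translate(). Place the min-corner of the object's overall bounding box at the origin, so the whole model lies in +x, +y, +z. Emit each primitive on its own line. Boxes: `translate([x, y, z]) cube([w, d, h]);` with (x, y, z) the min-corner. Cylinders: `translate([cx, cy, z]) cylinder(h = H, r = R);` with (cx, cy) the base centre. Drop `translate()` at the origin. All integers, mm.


translate([291, 291, 0]) cylinder(h = 3976, r = 291);


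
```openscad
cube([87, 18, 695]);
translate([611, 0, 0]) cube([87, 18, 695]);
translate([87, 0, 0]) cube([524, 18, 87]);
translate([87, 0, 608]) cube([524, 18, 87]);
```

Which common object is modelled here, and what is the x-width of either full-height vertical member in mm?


A picture frame. The border width is 87 mm.

Four thin pieces enclosing a rectangular opening — a picture frame. The two full-height stiles are 695 mm tall; the top rail sits at z = 608 and is 87 mm tall, so the border above the opening is 695 − 608 = 87 mm, matching the stile x-width.


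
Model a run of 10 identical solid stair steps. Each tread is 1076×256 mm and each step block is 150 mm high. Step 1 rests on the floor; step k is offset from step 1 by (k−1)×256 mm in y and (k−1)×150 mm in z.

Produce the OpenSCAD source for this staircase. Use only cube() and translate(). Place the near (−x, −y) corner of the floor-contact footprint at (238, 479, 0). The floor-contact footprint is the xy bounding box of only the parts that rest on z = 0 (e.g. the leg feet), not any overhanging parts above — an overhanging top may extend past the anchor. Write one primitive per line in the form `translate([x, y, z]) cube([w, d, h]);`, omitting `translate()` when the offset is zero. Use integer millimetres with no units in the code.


translate([238, 479, 0]) cube([1076, 256, 150]);
translate([238, 735, 150]) cube([1076, 256, 150]);
translate([238, 991, 300]) cube([1076, 256, 150]);
translate([238, 1247, 450]) cube([1076, 256, 150]);
translate([238, 1503, 600]) cube([1076, 256, 150]);
translate([238, 1759, 750]) cube([1076, 256, 150]);
translate([238, 2015, 900]) cube([1076, 256, 150]);
translate([238, 2271, 1050]) cube([1076, 256, 150]);
translate([238, 2527, 1200]) cube([1076, 256, 150]);
translate([238, 2783, 1350]) cube([1076, 256, 150]);


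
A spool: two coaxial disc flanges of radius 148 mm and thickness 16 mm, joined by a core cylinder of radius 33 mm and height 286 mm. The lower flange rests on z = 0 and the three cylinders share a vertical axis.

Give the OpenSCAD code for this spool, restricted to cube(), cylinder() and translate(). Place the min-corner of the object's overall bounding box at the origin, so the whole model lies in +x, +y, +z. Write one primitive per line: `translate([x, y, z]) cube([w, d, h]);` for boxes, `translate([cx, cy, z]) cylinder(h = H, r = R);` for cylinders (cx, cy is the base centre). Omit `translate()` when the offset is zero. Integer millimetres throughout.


translate([148, 148, 0]) cylinder(h = 16, r = 148);
translate([148, 148, 16]) cylinder(h = 286, r = 33);
translate([148, 148, 302]) cylinder(h = 16, r = 148);


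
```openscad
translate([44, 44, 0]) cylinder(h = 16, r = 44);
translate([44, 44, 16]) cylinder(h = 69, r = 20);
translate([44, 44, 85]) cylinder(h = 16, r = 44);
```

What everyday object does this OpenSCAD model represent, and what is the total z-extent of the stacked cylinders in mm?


A spool. The overall height is 101 mm.

Three coaxial cylinders, large–small–large — a spool. Two 16 mm flanges and a 69 mm core give 16 + 69 + 16 = 101 mm.


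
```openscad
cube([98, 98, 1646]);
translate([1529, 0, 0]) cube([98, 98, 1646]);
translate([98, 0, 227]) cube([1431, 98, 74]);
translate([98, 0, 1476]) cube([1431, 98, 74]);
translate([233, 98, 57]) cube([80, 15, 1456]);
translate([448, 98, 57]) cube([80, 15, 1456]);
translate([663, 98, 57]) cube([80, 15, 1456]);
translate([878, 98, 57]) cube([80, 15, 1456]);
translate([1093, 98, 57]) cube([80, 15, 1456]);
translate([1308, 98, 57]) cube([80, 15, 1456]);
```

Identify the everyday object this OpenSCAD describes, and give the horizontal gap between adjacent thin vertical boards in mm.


A fence section. The picket gap is 135 mm.

Two posts, two rails, 6 pickets — a fence section. Span 1431 mm holds 6 pickets of 80 mm with 7 equal gaps: ⌊(1431 − 6·80) / 7⌋ = 135 mm.


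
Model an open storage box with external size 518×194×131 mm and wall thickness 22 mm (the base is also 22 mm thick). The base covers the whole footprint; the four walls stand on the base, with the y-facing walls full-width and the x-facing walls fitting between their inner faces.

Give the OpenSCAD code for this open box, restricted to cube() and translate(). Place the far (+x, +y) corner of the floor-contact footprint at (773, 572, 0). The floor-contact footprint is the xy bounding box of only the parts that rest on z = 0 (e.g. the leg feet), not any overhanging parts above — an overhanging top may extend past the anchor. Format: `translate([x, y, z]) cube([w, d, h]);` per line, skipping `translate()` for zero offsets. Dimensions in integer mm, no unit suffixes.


translate([255, 378, 0]) cube([518, 194, 22]);
translate([255, 378, 22]) cube([518, 22, 109]);
translate([255, 550, 22]) cube([518, 22, 109]);
translate([255, 400, 22]) cube([22, 150, 109]);
translate([751, 400, 22]) cube([22, 150, 109]);


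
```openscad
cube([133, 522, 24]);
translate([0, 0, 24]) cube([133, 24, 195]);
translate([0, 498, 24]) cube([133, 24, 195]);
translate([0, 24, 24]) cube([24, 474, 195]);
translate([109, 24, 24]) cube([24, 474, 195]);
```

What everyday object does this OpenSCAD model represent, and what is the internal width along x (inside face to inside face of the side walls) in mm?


An open box. The internal width is 85 mm.

A 133×522 base slab with four walls standing on it — an open box. The base is 133 mm wide and the walls are 24 mm thick, so the internal width is 133 − 2 × 24 = 85 mm.


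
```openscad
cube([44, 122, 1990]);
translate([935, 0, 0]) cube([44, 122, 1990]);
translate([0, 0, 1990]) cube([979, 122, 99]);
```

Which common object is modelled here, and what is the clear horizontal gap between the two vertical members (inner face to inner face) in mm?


A door frame. The clear opening width is 891 mm.

Two 1990 mm tall posts with a header on top — a door frame. The left jamb is 44 mm wide at x = 0; the right jamb starts at x = 935. The clear opening is 935 − 44 = 891 mm.


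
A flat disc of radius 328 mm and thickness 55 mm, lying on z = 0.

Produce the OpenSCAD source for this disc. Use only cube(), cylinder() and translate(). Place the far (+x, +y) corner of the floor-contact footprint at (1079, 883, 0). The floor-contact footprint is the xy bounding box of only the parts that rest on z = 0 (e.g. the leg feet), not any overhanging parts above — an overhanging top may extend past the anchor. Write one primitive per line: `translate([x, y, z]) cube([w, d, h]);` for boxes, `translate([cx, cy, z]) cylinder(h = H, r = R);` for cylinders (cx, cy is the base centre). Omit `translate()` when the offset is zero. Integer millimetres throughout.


translate([751, 555, 0]) cylinder(h = 55, r = 328);


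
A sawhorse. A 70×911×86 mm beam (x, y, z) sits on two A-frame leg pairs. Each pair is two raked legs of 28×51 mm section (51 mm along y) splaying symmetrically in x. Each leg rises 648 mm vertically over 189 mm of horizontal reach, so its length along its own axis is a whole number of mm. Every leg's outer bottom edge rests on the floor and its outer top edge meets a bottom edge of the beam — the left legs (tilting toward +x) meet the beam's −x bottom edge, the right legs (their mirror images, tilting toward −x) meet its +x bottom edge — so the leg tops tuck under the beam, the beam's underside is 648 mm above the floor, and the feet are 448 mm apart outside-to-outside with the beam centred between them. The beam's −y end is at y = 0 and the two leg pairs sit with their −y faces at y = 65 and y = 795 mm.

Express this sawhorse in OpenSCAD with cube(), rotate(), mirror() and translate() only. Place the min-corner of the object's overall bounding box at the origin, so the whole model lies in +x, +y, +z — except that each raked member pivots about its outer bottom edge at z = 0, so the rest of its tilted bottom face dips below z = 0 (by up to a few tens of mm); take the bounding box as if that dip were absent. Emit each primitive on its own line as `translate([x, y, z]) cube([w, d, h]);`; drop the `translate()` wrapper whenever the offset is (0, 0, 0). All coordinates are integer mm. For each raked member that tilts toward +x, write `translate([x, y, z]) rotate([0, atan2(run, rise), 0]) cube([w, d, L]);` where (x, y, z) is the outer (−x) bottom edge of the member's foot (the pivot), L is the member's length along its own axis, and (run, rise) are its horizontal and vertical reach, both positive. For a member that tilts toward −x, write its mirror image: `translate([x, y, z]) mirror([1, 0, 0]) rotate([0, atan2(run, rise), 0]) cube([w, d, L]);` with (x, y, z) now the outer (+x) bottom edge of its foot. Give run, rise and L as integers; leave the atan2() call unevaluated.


translate([189, 0, 648]) cube([70, 911, 86]);
translate([0, 65, 0]) rotate([0, atan2(189, 648), 0]) cube([28, 51, 675]);
translate([448, 65, 0]) mirror([1, 0, 0]) rotate([0, atan2(189, 648), 0]) cube([28, 51, 675]);
translate([0, 795, 0]) rotate([0, atan2(189, 648), 0]) cube([28, 51, 675]);
translate([448, 795, 0]) mirror([1, 0, 0]) rotate([0, atan2(189, 648), 0]) cube([28, 51, 675]);


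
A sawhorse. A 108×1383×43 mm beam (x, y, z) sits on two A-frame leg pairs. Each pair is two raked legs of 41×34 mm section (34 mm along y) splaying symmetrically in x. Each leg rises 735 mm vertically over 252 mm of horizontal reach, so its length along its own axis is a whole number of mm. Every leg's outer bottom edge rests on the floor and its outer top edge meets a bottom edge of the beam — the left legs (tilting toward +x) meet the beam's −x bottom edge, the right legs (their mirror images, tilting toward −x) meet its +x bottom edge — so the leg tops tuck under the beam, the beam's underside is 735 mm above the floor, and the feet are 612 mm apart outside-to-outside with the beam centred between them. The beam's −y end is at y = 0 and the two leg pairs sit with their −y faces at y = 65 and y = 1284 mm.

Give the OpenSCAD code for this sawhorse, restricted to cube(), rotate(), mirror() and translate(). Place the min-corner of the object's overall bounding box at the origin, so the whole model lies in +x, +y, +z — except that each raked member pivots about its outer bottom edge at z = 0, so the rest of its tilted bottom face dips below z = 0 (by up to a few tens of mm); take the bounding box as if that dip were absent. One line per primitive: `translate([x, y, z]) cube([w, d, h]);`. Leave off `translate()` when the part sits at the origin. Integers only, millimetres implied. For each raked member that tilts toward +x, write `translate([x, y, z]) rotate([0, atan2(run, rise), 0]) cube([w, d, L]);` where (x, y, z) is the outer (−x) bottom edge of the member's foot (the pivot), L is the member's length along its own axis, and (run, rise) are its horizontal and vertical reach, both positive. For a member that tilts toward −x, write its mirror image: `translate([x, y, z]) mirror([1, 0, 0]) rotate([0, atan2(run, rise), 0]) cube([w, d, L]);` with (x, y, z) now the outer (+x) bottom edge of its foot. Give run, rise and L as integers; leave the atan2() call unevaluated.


// leg length = √(252² + 735²) = 777
// right-leg outer foot x = 2·252 + 108 = 612
// beam min-corner = (252, 0, 735)
translate([252, 0, 735]) cube([108, 1383, 43]);
translate([0, 65, 0]) rotate([0, atan2(252, 735), 0]) cube([41, 34, 777]);
translate([612, 65, 0]) mirror([1, 0, 0]) rotate([0, atan2(252, 735), 0]) cube([41, 34, 777]);
translate([0, 1284, 0]) rotate([0, atan2(252, 735), 0]) cube([41, 34, 777]);
translate([612, 1284, 0]) mirror([1, 0, 0]) rotate([0, atan2(252, 735), 0]) cube([41, 34, 777]);


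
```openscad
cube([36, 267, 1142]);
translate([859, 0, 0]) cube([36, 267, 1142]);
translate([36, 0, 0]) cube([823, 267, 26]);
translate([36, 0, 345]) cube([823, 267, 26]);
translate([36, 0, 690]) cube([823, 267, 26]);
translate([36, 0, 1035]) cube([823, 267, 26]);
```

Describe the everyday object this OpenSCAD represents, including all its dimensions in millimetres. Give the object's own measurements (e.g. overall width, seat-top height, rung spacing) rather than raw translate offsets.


An open bookshelf. Two side panels, each 36 mm thick, 267 mm deep and 1142 mm tall, stand 895 mm apart (outside-to-outside). Between them sit 4 shelves, each 26 mm thick and 267 mm deep, spanning the full gap between the sides. The bottom shelf rests on the floor (its underside at z = 0) and the clear gap between one shelf's top and the next shelf's underside is 319 mm.


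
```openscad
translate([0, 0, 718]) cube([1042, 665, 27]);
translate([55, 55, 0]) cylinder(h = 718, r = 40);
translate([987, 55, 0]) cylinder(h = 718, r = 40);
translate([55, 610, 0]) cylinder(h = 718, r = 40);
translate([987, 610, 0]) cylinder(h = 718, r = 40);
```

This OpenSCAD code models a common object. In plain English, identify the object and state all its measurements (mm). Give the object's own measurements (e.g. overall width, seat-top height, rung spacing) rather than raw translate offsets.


A rectangular dining table. The top is 1042×665×27 mm with its upper surface at z = 745 mm. It stands on four round legs of 80 mm diameter, each leg's bounding box inset 15 mm from the nearest pair of top edges, running from the floor to the underside of the top.


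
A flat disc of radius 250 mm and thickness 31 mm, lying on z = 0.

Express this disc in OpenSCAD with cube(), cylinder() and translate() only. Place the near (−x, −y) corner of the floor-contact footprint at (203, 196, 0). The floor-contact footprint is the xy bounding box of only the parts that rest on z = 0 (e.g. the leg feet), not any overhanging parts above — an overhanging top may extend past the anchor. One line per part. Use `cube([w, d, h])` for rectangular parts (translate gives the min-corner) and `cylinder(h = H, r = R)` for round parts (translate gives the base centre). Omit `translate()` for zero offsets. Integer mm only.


translate([453, 446, 0]) cylinder(h = 31, r = 250);


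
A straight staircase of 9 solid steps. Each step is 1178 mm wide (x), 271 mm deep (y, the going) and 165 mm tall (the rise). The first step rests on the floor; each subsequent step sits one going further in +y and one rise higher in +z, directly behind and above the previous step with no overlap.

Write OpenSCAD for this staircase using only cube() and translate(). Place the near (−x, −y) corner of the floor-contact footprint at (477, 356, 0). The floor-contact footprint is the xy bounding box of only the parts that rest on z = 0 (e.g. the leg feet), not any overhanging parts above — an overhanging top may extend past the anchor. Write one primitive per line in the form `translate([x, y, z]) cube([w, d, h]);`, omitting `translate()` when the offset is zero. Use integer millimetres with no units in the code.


translate([477, 356, 0]) cube([1178, 271, 165]);
translate([477, 627, 165]) cube([1178, 271, 165]);
translate([477, 898, 330]) cube([1178, 271, 165]);
translate([477, 1169, 495]) cube([1178, 271, 165]);
translate([477, 1440, 660]) cube([1178, 271, 165]);
translate([477, 1711, 825]) cube([1178, 271, 165]);
translate([477, 1982, 990]) cube([1178, 271, 165]);
translate([477, 2253, 1155]) cube([1178, 271, 165]);
translate([477, 2524, 1320]) cube([1178, 271, 165]);


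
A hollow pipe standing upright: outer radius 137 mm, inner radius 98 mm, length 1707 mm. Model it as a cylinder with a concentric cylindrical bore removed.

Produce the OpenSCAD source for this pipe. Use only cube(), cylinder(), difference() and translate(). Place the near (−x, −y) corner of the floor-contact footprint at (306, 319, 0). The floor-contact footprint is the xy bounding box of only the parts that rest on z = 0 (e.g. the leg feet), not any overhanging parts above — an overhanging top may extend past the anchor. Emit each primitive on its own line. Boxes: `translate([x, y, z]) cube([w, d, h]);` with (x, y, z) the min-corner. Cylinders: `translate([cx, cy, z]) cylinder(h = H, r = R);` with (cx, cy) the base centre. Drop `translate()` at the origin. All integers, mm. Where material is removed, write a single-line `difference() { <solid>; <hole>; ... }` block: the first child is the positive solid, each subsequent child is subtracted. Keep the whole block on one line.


difference() { translate([443, 456, 0]) cylinder(h = 1707, r = 137); translate([443, 456, 0]) cylinder(h = 1707, r = 98); }


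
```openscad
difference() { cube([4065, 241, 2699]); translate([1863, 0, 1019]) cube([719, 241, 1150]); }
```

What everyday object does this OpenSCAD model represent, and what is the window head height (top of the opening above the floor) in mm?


A wall with a window opening. The window head height is 2169 mm.

A wall with a rectangular opening subtracted — a window. Sill at z = 1019, opening 1150 mm tall, so the head is at 1019 + 1150 = 2169 mm.


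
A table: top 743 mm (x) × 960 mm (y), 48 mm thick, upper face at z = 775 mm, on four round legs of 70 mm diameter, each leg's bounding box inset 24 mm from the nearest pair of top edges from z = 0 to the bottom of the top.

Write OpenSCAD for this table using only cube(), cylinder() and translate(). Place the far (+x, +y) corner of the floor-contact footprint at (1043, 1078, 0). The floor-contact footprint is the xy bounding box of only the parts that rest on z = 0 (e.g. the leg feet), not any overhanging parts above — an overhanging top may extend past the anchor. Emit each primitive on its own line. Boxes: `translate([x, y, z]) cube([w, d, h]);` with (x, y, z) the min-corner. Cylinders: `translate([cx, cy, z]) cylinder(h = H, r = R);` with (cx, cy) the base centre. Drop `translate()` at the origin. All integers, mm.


translate([324, 142, 727]) cube([743, 960, 48]);
translate([383, 201, 0]) cylinder(h = 727, r = 35);
translate([1008, 201, 0]) cylinder(h = 727, r = 35);
translate([383, 1043, 0]) cylinder(h = 727, r = 35);
translate([1008, 1043, 0]) cylinder(h = 727, r = 35);
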